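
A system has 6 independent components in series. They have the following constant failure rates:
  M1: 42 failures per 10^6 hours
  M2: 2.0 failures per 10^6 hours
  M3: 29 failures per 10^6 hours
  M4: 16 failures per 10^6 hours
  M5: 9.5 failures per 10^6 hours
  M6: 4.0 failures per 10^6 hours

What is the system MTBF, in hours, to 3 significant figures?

9760

Series of exponential components: λ_sys = Σ λ_i
λ_sys = 0.000042 + 0.0000020 + 0.000029 + 0.000016 + 0.0000095 + 0.0000040 = 1.0250e-04 /h
MTBF = 1 / λ_sys = 9760 h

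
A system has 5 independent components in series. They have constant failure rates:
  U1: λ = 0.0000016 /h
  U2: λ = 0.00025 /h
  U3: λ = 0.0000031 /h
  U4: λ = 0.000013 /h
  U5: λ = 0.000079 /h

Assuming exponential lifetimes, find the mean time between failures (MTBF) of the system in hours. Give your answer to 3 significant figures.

Series of exponential components: λ_sys = Σ λ_i
λ_sys = 0.0000016 + 0.00025 + 0.0000031 + 0.000013 + 0.000079 = 3.4670e-04 /h
MTBF = 1 / λ_sys = 2880 h

2880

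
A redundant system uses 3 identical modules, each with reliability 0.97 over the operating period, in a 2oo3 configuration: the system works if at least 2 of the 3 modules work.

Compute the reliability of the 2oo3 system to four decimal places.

R = Σ_{i=2}^{3} C(3,i) p^i (1−p)^{3−i} with p = 0.97
C(3,2)·0.97^2·0.03^1 = 0.084681
C(3,3)·0.97^3·0.03^0 = 0.912673
Sum = 0.9974

0.9974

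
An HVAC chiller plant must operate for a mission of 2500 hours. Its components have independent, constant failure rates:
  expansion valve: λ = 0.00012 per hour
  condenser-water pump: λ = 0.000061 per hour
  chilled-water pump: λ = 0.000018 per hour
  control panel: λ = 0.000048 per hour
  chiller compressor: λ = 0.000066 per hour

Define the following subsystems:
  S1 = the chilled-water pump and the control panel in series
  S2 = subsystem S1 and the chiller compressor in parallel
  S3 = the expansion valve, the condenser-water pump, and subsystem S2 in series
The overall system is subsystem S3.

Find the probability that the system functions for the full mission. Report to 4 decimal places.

0.6213

R(expansion valve) = exp(−0.00012 × 2500) = 0.740818
R(condenser-water pump) = exp(−0.000061 × 2500) = 0.858559
R(chilled-water pump) = exp(−0.000018 × 2500) = 0.955997
R(control panel) = exp(−0.000048 × 2500) = 0.886920
R(chiller compressor) = exp(−0.000066 × 2500) = 0.847894
Series (chilled-water pump and control panel): 0.955997 × 0.886920 = 0.847893
Parallel ([0.847893] and chiller compressor): 1 − (1 − 0.847893)(1 − 0.847894) = 0.976864
Series (expansion valve, condenser-water pump, and [0.976864]): 0.740818 × 0.858559 × 0.976864 = 0.6213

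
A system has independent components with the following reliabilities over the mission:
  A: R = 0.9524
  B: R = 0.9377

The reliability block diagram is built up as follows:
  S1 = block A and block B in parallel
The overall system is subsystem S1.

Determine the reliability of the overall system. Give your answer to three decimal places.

Parallel (A and B): 1 − (1 − 0.95240)(1 − 0.93770) = 0.997

0.997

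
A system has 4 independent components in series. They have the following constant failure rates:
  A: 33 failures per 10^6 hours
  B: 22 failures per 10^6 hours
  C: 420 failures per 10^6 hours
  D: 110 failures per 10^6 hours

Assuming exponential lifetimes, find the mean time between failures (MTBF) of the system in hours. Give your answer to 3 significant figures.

Series of exponential components: λ_sys = Σ λ_i
λ_sys = 0.000033 + 0.000022 + 0.00042 + 0.00011 = 5.8500e-04 /h
MTBF = 1 / λ_sys = 1710 h

1710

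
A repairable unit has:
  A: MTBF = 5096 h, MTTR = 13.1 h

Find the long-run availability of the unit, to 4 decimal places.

0.9974

A(A) = MTBF/(MTBF+MTTR) = 5096/(5096+13.1) = 0.9974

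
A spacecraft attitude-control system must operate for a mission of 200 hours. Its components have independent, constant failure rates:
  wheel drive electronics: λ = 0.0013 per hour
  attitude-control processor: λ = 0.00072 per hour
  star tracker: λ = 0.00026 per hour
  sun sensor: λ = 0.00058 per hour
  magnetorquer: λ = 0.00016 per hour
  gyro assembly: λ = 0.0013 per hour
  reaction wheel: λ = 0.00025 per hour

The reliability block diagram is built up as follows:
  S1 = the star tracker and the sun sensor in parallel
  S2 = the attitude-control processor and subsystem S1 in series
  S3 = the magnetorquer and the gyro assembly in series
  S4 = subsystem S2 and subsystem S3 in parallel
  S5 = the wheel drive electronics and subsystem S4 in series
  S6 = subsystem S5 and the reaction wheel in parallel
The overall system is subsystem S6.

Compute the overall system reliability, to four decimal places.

0.9875

R(wheel drive electronics) = exp(−0.0013 × 200) = 0.771052
R(attitude-control processor) = exp(−0.00072 × 200) = 0.865888
R(star tracker) = exp(−0.00026 × 200) = 0.949329
R(sun sensor) = exp(−0.00058 × 200) = 0.890475
R(magnetorquer) = exp(−0.00016 × 200) = 0.968507
R(gyro assembly) = exp(−0.0013 × 200) = 0.771052
R(reaction wheel) = exp(−0.00025 × 200) = 0.951229
Parallel (star tracker and sun sensor): 1 − (1 − 0.949329)(1 − 0.890475) = 0.994450
Series (attitude-control processor and [0.994450]): 0.865888 × 0.994450 = 0.861082
Series (magnetorquer and gyro assembly): 0.968507 × 0.771052 = 0.746769
Parallel ([0.861082] and [0.746769]): 1 − (1 − 0.861082)(1 − 0.746769) = 0.964822
Series (wheel drive electronics and [0.964822]): 0.771052 × 0.964822 = 0.743928
Parallel ([0.743928] and reaction wheel): 1 − (1 − 0.743928)(1 − 0.951229) = 0.9875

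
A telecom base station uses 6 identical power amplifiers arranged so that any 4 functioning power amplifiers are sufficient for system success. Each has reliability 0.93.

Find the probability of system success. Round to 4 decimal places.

R = Σ_{i=4}^{6} C(6,i) p^i (1−p)^{6−i} with p = 0.93
C(6,4)·0.93^4·0.07^2 = 0.054982
C(6,5)·0.93^5·0.07^1 = 0.292189
C(6,6)·0.93^6·0.07^0 = 0.646990
Sum = 0.9942

0.9942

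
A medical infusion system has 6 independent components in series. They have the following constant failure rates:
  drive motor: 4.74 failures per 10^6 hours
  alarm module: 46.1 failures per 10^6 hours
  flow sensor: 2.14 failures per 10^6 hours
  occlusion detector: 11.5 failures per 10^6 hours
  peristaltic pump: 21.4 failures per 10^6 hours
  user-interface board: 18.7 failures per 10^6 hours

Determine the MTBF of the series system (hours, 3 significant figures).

Series of exponential components: λ_sys = Σ λ_i
λ_sys = 0.00000474 + 0.0000461 + 0.00000214 + 0.0000115 + 0.0000214 + 0.0000187 = 1.0458e-04 /h
MTBF = 1 / λ_sys = 9560 h

9560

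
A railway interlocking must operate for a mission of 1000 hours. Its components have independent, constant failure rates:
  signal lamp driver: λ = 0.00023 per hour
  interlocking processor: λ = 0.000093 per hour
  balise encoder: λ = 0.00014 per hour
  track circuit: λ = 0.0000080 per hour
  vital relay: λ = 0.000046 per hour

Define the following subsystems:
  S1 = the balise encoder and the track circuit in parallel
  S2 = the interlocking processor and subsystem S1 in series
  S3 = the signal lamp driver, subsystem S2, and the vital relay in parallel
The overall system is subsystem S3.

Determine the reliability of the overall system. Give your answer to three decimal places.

R(signal lamp driver) = exp(−0.00023 × 1000) = 0.79453
R(interlocking processor) = exp(−0.000093 × 1000) = 0.91119
R(balise encoder) = exp(−0.00014 × 1000) = 0.86936
R(track circuit) = exp(−0.0000080 × 1000) = 0.99203
R(vital relay) = exp(−0.000046 × 1000) = 0.95504
Parallel (balise encoder and track circuit): 1 − (1 − 0.86936)(1 − 0.99203) = 0.99896
Series (interlocking processor and [0.99896]): 0.91119 × 0.99896 = 0.91024
Parallel (signal lamp driver, [0.91024], and vital relay): 1 − (1 − 0.79453)(1 − 0.91024)(1 − 0.95504) = 0.999

0.999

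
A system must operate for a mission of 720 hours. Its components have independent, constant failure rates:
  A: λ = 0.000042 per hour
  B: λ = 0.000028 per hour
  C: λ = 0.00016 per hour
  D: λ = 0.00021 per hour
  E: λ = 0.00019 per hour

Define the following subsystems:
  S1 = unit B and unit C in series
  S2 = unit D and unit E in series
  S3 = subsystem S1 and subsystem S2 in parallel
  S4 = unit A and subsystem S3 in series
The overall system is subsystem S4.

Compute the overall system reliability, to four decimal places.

R(A) = exp(−0.000042 × 720) = 0.970213
R(B) = exp(−0.000028 × 720) = 0.980042
R(C) = exp(−0.00016 × 720) = 0.891188
R(D) = exp(−0.00021 × 720) = 0.859676
R(E) = exp(−0.00019 × 720) = 0.872145
Series (B and C): 0.980042 × 0.891188 = 0.873402
Series (D and E): 0.859676 × 0.872145 = 0.749762
Parallel ([0.873402] and [0.749762]): 1 − (1 − 0.873402)(1 − 0.749762) = 0.968320
Series (A and [0.968320]): 0.970213 × 0.968320 = 0.9395

0.9395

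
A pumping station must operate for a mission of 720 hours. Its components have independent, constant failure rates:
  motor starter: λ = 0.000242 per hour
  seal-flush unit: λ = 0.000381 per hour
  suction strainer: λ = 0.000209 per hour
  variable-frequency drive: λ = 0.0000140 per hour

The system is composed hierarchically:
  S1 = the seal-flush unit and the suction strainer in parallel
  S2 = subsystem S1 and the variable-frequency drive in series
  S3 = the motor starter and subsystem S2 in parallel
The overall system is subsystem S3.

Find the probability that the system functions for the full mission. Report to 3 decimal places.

R(motor starter) = exp(−0.000242 × 720) = 0.84010
R(seal-flush unit) = exp(−0.000381 × 720) = 0.76009
R(suction strainer) = exp(−0.000209 × 720) = 0.86029
R(variable-frequency drive) = exp(−0.0000140 × 720) = 0.98997
Parallel (seal-flush unit and suction strainer): 1 − (1 − 0.76009)(1 − 0.86029) = 0.96648
Series ([0.96648] and variable-frequency drive): 0.96648 × 0.98997 = 0.95679
Parallel (motor starter and [0.95679]): 1 − (1 − 0.84010)(1 − 0.95679) = 0.993

0.993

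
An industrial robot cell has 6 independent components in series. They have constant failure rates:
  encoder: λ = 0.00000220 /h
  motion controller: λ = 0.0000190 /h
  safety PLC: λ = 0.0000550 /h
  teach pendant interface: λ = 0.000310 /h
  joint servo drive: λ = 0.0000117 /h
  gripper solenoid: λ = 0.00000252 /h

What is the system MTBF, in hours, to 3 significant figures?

Series of exponential components: λ_sys = Σ λ_i
λ_sys = 0.00000220 + 0.0000190 + 0.0000550 + 0.000310 + 0.0000117 + 0.00000252 = 4.0042e-04 /h
MTBF = 1 / λ_sys = 2500 h

2500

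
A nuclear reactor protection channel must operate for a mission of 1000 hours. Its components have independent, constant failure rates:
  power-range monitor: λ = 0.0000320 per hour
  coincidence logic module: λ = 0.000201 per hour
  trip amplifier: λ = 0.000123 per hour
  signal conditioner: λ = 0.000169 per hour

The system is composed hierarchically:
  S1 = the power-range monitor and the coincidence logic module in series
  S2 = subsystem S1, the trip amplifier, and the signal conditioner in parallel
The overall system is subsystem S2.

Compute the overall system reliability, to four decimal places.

0.9963

R(power-range monitor) = exp(−0.0000320 × 1000) = 0.968507
R(coincidence logic module) = exp(−0.000201 × 1000) = 0.817912
R(trip amplifier) = exp(−0.000123 × 1000) = 0.884264
R(signal conditioner) = exp(−0.000169 × 1000) = 0.844509
Series (power-range monitor and coincidence logic module): 0.968507 × 0.817912 = 0.792153
Parallel ([0.792153], trip amplifier, and signal conditioner): 1 − (1 − 0.792153)(1 − 0.884264)(1 − 0.844509) = 0.9963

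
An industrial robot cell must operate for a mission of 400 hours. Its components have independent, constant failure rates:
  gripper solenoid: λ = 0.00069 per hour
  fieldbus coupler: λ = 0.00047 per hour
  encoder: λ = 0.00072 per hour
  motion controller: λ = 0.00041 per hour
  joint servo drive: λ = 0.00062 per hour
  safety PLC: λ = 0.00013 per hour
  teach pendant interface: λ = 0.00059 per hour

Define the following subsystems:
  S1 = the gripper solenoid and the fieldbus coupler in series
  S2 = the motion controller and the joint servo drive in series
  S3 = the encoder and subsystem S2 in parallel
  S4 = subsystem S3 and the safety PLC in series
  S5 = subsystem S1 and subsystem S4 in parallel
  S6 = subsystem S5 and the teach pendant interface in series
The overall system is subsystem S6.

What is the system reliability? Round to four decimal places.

R(gripper solenoid) = exp(−0.00069 × 400) = 0.758813
R(fieldbus coupler) = exp(−0.00047 × 400) = 0.828615
R(encoder) = exp(−0.00072 × 400) = 0.749762
R(motion controller) = exp(−0.00041 × 400) = 0.848742
R(joint servo drive) = exp(−0.00062 × 400) = 0.780360
R(safety PLC) = exp(−0.00013 × 400) = 0.949329
R(teach pendant interface) = exp(−0.00059 × 400) = 0.789781
Series (gripper solenoid and fieldbus coupler): 0.758813 × 0.828615 = 0.628764
Series (motion controller and joint servo drive): 0.848742 × 0.780360 = 0.662324
Parallel (encoder and [0.662324]): 1 − (1 − 0.749762)(1 − 0.662324) = 0.915501
Series ([0.915501] and safety PLC): 0.915501 × 0.949329 = 0.869112
Parallel ([0.628764] and [0.869112]): 1 − (1 − 0.628764)(1 − 0.869112) = 0.951410
Series ([0.951410] and teach pendant interface): 0.951410 × 0.789781 = 0.7514

0.7514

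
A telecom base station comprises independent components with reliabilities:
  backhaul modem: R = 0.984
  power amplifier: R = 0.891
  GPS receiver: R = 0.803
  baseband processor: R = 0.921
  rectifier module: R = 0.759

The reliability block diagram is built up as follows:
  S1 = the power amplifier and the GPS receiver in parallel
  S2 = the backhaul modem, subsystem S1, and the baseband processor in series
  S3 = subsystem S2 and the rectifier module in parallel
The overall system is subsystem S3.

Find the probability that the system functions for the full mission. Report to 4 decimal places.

Parallel (power amplifier and GPS receiver): 1 − (1 − 0.891000)(1 − 0.803000) = 0.978527
Series (backhaul modem, [0.978527], and baseband processor): 0.984000 × 0.978527 × 0.921000 = 0.886804
Parallel ([0.886804] and rectifier module): 1 − (1 − 0.886804)(1 − 0.759000) = 0.9727

0.9727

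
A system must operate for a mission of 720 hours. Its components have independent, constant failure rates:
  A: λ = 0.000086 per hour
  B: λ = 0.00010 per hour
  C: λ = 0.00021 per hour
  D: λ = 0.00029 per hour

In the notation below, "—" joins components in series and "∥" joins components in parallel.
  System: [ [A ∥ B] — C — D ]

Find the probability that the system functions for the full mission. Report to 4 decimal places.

R(A) = exp(−0.000086 × 720) = 0.939958
R(B) = exp(−0.00010 × 720) = 0.930531
R(C) = exp(−0.00021 × 720) = 0.859676
R(D) = exp(−0.00029 × 720) = 0.811558
Parallel (A and B): 1 − (1 − 0.939958)(1 − 0.930531) = 0.995829
Series ([0.995829], C, and D): 0.995829 × 0.859676 × 0.811558 = 0.6948

0.6948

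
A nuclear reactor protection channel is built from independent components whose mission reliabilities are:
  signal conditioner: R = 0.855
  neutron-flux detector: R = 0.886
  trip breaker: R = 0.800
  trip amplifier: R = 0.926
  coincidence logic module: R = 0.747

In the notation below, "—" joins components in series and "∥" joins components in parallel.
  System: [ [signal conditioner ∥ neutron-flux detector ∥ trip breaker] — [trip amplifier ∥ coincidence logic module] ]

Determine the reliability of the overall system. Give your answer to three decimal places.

0.978

Parallel (signal conditioner, neutron-flux detector, and trip breaker): 1 − (1 − 0.85500)(1 − 0.88600)(1 − 0.80000) = 0.99669
Parallel (trip amplifier and coincidence logic module): 1 − (1 − 0.92600)(1 − 0.74700) = 0.98128
Series ([0.99669] and [0.98128]): 0.99669 × 0.98128 = 0.978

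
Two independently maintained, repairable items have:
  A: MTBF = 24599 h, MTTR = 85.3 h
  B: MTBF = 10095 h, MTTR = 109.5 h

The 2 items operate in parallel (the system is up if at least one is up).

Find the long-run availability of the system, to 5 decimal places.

A(A) = MTBF/(MTBF+MTTR) = 24599/(24599+85.3) = 0.996544
A(B) = MTBF/(MTBF+MTTR) = 10095/(10095+109.5) = 0.989269
Parallel availability: 1 − (1 − 0.996544)(1 − 0.989269) = 0.99996

0.99996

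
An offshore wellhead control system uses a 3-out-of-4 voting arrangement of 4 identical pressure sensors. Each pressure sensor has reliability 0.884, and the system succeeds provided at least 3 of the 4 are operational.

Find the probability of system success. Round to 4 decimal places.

R = Σ_{i=3}^{4} C(4,i) p^i (1−p)^{4−i} with p = 0.884
C(4,3)·0.884^3·0.116^1 = 0.320534
C(4,4)·0.884^4·0.116^0 = 0.610673
Sum = 0.9312

0.9312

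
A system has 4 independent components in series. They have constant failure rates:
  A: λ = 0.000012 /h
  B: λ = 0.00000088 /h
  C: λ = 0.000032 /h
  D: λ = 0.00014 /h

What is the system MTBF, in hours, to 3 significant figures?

Series of exponential components: λ_sys = Σ λ_i
λ_sys = 0.000012 + 0.00000088 + 0.000032 + 0.00014 = 1.8488e-04 /h
MTBF = 1 / λ_sys = 5410 h

5410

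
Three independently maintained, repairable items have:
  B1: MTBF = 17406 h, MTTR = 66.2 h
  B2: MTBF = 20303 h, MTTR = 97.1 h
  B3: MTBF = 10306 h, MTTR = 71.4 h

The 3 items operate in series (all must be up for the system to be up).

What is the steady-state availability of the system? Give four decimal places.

0.9846

A(B1) = MTBF/(MTBF+MTTR) = 17406/(17406+66.2) = 0.996211
A(B2) = MTBF/(MTBF+MTTR) = 20303/(20303+97.1) = 0.995240
A(B3) = MTBF/(MTBF+MTTR) = 10306/(10306+71.4) = 0.993120
Series availability: 0.996211 × 0.995240 × 0.993120 = 0.9846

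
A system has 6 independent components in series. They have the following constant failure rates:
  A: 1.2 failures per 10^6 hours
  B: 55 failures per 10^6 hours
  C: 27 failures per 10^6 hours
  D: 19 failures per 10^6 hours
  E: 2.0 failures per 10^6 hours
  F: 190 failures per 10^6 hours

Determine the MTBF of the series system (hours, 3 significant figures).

Series of exponential components: λ_sys = Σ λ_i
λ_sys = 0.0000012 + 0.000055 + 0.000027 + 0.000019 + 0.0000020 + 0.00019 = 2.9420e-04 /h
MTBF = 1 / λ_sys = 3400 h

3400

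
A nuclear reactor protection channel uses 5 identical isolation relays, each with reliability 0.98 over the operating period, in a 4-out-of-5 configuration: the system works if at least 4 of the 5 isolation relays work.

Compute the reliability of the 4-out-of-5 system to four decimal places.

0.9962

R = Σ_{i=4}^{5} C(5,i) p^i (1−p)^{5−i} with p = 0.98
C(5,4)·0.98^4·0.02^1 = 0.092237
C(5,5)·0.98^5·0.02^0 = 0.903921
Sum = 0.9962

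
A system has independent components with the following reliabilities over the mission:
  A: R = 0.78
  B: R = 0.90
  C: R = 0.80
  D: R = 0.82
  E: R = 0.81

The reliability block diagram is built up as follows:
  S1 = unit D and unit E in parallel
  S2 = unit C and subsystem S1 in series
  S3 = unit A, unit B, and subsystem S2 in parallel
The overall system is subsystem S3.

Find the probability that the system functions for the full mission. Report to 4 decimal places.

Parallel (D and E): 1 − (1 − 0.820000)(1 − 0.810000) = 0.965800
Series (C and [0.965800]): 0.800000 × 0.965800 = 0.772640
Parallel (A, B, and [0.772640]): 1 − (1 − 0.780000)(1 − 0.900000)(1 − 0.772640) = 0.9950

0.9950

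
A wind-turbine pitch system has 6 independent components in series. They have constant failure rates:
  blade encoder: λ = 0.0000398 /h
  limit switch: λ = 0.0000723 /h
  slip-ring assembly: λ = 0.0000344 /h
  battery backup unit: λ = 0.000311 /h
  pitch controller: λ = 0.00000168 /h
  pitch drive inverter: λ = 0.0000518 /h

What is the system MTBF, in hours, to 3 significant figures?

Series of exponential components: λ_sys = Σ λ_i
λ_sys = 0.0000398 + 0.0000723 + 0.0000344 + 0.000311 + 0.00000168 + 0.0000518 = 5.1098e-04 /h
MTBF = 1 / λ_sys = 1960 h

1960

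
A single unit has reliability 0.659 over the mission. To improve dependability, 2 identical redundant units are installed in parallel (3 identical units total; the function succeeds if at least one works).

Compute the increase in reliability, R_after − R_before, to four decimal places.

0.3013

R_before = 0.659
R_after = 1 − (1 − 0.659)^3 = 0.9603
ΔR = 0.9603 − 0.659 = 0.3013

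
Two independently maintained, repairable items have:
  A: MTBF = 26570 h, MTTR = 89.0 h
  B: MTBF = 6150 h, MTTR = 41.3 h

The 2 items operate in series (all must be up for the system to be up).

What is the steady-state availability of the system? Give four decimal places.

0.9900

A(A) = MTBF/(MTBF+MTTR) = 26570/(26570+89.0) = 0.996662
A(B) = MTBF/(MTBF+MTTR) = 6150/(6150+41.3) = 0.993329
Series availability: 0.996662 × 0.993329 = 0.9900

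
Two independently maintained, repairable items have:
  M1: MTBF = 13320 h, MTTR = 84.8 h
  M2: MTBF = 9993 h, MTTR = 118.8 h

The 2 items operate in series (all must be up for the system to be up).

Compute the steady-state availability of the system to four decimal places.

0.9820

A(M1) = MTBF/(MTBF+MTTR) = 13320/(13320+84.8) = 0.993674
A(M2) = MTBF/(MTBF+MTTR) = 9993/(9993+118.8) = 0.988251
Series availability: 0.993674 × 0.988251 = 0.9820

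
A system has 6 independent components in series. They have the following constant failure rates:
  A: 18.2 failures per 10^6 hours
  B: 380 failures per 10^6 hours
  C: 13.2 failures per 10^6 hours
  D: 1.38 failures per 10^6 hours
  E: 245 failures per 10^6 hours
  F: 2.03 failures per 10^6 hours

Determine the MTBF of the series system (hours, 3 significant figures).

1520

Series of exponential components: λ_sys = Σ λ_i
λ_sys = 0.0000182 + 0.000380 + 0.0000132 + 0.00000138 + 0.000245 + 0.00000203 = 6.5981e-04 /h
MTBF = 1 / λ_sys = 1520 h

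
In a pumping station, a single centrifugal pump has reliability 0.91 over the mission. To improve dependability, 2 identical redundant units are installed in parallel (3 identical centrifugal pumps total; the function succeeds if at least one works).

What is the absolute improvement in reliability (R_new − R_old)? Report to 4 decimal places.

0.0893

R_before = 0.91
R_after = 1 − (1 − 0.91)^3 = 0.9993
ΔR = 0.9993 − 0.91 = 0.0893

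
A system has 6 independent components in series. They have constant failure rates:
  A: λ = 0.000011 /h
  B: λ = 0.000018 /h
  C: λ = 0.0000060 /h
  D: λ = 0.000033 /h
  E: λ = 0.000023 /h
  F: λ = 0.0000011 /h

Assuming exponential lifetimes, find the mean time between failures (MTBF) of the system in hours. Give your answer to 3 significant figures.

Series of exponential components: λ_sys = Σ λ_i
λ_sys = 0.000011 + 0.000018 + 0.0000060 + 0.000033 + 0.000023 + 0.0000011 = 9.2100e-05 /h
MTBF = 1 / λ_sys = 10900 h

10900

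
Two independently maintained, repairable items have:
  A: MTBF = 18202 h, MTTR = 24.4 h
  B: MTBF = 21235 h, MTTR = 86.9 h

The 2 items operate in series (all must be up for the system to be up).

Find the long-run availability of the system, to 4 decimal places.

A(A) = MTBF/(MTBF+MTTR) = 18202/(18202+24.4) = 0.998661
A(B) = MTBF/(MTBF+MTTR) = 21235/(21235+86.9) = 0.995924
Series availability: 0.998661 × 0.995924 = 0.9946

0.9946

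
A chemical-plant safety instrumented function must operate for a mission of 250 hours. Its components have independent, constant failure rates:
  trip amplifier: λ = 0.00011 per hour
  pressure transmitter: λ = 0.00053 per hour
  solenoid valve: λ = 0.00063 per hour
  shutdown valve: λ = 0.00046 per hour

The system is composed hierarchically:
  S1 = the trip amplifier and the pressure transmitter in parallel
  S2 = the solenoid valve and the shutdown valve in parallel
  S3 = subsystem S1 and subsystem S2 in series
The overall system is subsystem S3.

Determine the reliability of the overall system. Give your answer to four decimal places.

0.9809

R(trip amplifier) = exp(−0.00011 × 250) = 0.972875
R(pressure transmitter) = exp(−0.00053 × 250) = 0.875903
R(solenoid valve) = exp(−0.00063 × 250) = 0.854277
R(shutdown valve) = exp(−0.00046 × 250) = 0.891366
Parallel (trip amplifier and pressure transmitter): 1 − (1 − 0.972875)(1 − 0.875903) = 0.996634
Parallel (solenoid valve and shutdown valve): 1 − (1 − 0.854277)(1 − 0.891366) = 0.984170
Series ([0.996634] and [0.984170]): 0.996634 × 0.984170 = 0.9809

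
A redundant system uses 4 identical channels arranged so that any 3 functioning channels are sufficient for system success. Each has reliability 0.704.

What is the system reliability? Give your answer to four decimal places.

R = Σ_{i=3}^{4} C(4,i) p^i (1−p)^{4−i} with p = 0.704
C(4,3)·0.704^3·0.296^1 = 0.413114
C(4,4)·0.704^4·0.296^0 = 0.245635
Sum = 0.6587

0.6587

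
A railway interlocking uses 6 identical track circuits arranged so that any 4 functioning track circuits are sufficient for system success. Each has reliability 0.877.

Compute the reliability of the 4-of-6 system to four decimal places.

0.9721

R = Σ_{i=4}^{6} C(6,i) p^i (1−p)^{6−i} with p = 0.877
C(6,4)·0.877^4·0.123^2 = 0.134246
C(6,5)·0.877^5·0.123^1 = 0.382873
C(6,6)·0.877^6·0.123^0 = 0.454986
Sum = 0.9721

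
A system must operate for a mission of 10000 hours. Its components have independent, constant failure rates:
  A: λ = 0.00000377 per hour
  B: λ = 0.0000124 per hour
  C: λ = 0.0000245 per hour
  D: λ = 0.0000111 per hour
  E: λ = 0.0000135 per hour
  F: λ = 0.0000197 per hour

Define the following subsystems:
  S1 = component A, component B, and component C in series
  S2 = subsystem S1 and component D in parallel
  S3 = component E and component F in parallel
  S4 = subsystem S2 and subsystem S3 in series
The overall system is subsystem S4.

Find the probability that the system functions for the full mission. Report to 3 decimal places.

R(A) = exp(−0.00000377 × 10000) = 0.96300
R(B) = exp(−0.0000124 × 10000) = 0.88338
R(C) = exp(−0.0000245 × 10000) = 0.78270
R(D) = exp(−0.0000111 × 10000) = 0.89494
R(E) = exp(−0.0000135 × 10000) = 0.87372
R(F) = exp(−0.0000197 × 10000) = 0.82119
Series (A, B, and C): 0.96300 × 0.88338 × 0.78270 = 0.66584
Parallel ([0.66584] and D): 1 − (1 − 0.66584)(1 − 0.89494) = 0.96489
Parallel (E and F): 1 − (1 − 0.87372)(1 − 0.82119) = 0.97742
Series ([0.96489] and [0.97742]): 0.96489 × 0.97742 = 0.943

0.943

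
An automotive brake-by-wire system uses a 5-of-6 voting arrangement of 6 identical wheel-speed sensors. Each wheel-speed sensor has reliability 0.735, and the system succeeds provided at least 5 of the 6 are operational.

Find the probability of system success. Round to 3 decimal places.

0.499

R = Σ_{i=5}^{6} C(6,i) p^i (1−p)^{6−i} with p = 0.735
C(6,5)·0.735^5·0.265^1 = 0.34106
C(6,6)·0.735^6·0.265^0 = 0.15766
Sum = 0.499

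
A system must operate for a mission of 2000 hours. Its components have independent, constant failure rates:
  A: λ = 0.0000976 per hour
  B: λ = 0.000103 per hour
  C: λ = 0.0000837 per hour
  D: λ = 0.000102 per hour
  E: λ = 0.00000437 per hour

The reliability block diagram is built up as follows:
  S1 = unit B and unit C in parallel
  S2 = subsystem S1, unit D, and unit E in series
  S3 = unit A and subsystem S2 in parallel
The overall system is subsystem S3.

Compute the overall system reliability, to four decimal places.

0.9619

R(A) = exp(−0.0000976 × 2000) = 0.822670
R(B) = exp(−0.000103 × 2000) = 0.813833
R(C) = exp(−0.0000837 × 2000) = 0.845861
R(D) = exp(−0.000102 × 2000) = 0.815462
R(E) = exp(−0.00000437 × 2000) = 0.991298
Parallel (B and C): 1 − (1 − 0.813833)(1 − 0.845861) = 0.971304
Series ([0.971304], D, and E): 0.971304 × 0.815462 × 0.991298 = 0.785169
Parallel (A and [0.785169]): 1 − (1 − 0.822670)(1 − 0.785169) = 0.9619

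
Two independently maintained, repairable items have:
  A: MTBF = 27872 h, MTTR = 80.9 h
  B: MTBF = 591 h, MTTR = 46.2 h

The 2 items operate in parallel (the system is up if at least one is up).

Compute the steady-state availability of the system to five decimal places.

0.99979

A(A) = MTBF/(MTBF+MTTR) = 27872/(27872+80.9) = 0.997106
A(B) = MTBF/(MTBF+MTTR) = 591/(591+46.2) = 0.927495
Parallel availability: 1 − (1 − 0.997106)(1 − 0.927495) = 0.99979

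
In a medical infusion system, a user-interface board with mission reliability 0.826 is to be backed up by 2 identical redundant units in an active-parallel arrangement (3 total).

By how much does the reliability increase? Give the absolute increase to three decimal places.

0.169

R_before = 0.826
R_after = 1 − (1 − 0.826)^3 = 0.995
ΔR = 0.995 − 0.826 = 0.169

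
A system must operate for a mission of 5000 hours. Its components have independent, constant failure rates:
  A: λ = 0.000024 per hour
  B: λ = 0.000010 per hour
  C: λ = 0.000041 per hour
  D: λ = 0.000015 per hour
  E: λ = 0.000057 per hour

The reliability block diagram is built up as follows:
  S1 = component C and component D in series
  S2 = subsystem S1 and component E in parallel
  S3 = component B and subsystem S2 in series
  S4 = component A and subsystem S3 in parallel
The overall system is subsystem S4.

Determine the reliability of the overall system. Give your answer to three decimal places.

R(A) = exp(−0.000024 × 5000) = 0.88692
R(B) = exp(−0.000010 × 5000) = 0.95123
R(C) = exp(−0.000041 × 5000) = 0.81465
R(D) = exp(−0.000015 × 5000) = 0.92774
R(E) = exp(−0.000057 × 5000) = 0.75201
Series (C and D): 0.81465 × 0.92774 = 0.75578
Parallel ([0.75578] and E): 1 − (1 − 0.75578)(1 − 0.75201) = 0.93944
Series (B and [0.93944]): 0.95123 × 0.93944 = 0.89362
Parallel (A and [0.89362]): 1 − (1 − 0.88692)(1 − 0.89362) = 0.988

0.988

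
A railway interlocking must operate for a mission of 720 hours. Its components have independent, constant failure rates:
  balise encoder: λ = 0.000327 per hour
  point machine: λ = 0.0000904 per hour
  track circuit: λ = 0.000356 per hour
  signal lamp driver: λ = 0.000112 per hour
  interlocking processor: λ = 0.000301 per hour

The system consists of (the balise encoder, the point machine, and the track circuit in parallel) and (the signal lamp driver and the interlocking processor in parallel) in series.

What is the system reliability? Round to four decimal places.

0.9820

R(balise encoder) = exp(−0.000327 × 720) = 0.790223
R(point machine) = exp(−0.0000904 × 720) = 0.936985
R(track circuit) = exp(−0.000356 × 720) = 0.773894
R(signal lamp driver) = exp(−0.000112 × 720) = 0.922526
R(interlocking processor) = exp(−0.000301 × 720) = 0.805155
Parallel (balise encoder, point machine, and track circuit): 1 − (1 − 0.790223)(1 − 0.936985)(1 − 0.773894) = 0.997011
Parallel (signal lamp driver and interlocking processor): 1 − (1 − 0.922526)(1 − 0.805155) = 0.984905
Series ([0.997011] and [0.984905]): 0.997011 × 0.984905 = 0.9820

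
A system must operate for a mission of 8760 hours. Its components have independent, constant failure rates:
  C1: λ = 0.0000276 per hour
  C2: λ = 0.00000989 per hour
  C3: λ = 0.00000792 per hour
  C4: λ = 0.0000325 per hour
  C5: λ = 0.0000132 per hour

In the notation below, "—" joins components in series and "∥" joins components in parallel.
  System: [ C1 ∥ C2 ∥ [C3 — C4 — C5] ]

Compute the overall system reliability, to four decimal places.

0.9933

R(C1) = exp(−0.0000276 × 8760) = 0.785232
R(C2) = exp(−0.00000989 × 8760) = 0.917010
R(C3) = exp(−0.00000792 × 8760) = 0.932973
R(C4) = exp(−0.0000325 × 8760) = 0.752240
R(C5) = exp(−0.0000132 × 8760) = 0.890803
Series (C3, C4, and C5): 0.932973 × 0.752240 × 0.890803 = 0.625183
Parallel (C1, C2, and [0.625183]): 1 − (1 − 0.785232)(1 − 0.917010)(1 − 0.625183) = 0.9933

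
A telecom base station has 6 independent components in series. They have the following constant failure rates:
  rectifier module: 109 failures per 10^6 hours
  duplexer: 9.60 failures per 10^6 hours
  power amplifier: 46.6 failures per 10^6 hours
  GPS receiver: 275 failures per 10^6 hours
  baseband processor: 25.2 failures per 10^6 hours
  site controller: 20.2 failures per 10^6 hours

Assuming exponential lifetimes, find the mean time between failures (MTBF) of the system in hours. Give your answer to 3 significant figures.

2060

Series of exponential components: λ_sys = Σ λ_i
λ_sys = 0.000109 + 0.00000960 + 0.0000466 + 0.000275 + 0.0000252 + 0.0000202 = 4.8560e-04 /h
MTBF = 1 / λ_sys = 2060 h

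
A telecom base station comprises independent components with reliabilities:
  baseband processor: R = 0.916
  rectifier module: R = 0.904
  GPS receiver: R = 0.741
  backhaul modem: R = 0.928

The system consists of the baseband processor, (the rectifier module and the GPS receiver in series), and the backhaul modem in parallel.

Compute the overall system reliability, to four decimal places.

0.9980

Series (rectifier module and GPS receiver): 0.904000 × 0.741000 = 0.669864
Parallel (baseband processor, [0.669864], and backhaul modem): 1 − (1 − 0.916000)(1 − 0.669864)(1 − 0.928000) = 0.9980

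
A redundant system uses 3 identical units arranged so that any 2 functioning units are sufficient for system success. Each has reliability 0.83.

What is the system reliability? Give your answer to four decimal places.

R = Σ_{i=2}^{3} C(3,i) p^i (1−p)^{3−i} with p = 0.83
C(3,2)·0.83^2·0.17^1 = 0.351339
C(3,3)·0.83^3·0.17^0 = 0.571787
Sum = 0.9231

0.9231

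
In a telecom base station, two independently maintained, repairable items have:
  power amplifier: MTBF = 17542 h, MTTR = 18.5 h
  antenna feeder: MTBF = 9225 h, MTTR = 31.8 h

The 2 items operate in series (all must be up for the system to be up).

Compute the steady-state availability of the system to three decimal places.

A(power amplifier) = MTBF/(MTBF+MTTR) = 17542/(17542+18.5) = 0.998946
A(antenna feeder) = MTBF/(MTBF+MTTR) = 9225/(9225+31.8) = 0.996565
Series availability: 0.998946 × 0.996565 = 0.996

0.996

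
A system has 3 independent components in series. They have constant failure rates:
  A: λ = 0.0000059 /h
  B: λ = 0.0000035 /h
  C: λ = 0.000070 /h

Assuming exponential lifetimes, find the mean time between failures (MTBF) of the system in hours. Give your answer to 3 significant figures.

12600

Series of exponential components: λ_sys = Σ λ_i
λ_sys = 0.0000059 + 0.0000035 + 0.000070 = 7.9400e-05 /h
MTBF = 1 / λ_sys = 12600 h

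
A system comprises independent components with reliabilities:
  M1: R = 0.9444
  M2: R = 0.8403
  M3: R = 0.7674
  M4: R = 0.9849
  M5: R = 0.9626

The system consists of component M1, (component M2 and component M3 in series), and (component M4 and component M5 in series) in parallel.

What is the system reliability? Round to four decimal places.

Series (M2 and M3): 0.840300 × 0.767400 = 0.644846
Series (M4 and M5): 0.984900 × 0.962600 = 0.948065
Parallel (M1, [0.644846], and [0.948065]): 1 − (1 − 0.944400)(1 − 0.644846)(1 − 0.948065) = 0.9990

0.9990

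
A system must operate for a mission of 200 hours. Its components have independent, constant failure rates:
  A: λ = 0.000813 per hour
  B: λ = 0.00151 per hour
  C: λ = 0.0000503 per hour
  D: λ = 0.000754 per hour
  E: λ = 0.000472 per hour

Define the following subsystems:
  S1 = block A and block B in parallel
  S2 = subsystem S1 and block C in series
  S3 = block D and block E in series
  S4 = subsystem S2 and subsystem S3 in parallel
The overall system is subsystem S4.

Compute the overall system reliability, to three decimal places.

R(A) = exp(−0.000813 × 200) = 0.84993
R(B) = exp(−0.00151 × 200) = 0.73934
R(C) = exp(−0.0000503 × 200) = 0.98999
R(D) = exp(−0.000754 × 200) = 0.86002
R(E) = exp(−0.000472 × 200) = 0.90992
Parallel (A and B): 1 − (1 − 0.84993)(1 − 0.73934) = 0.96088
Series ([0.96088] and C): 0.96088 × 0.98999 = 0.95126
Series (D and E): 0.86002 × 0.90992 = 0.78255
Parallel ([0.95126] and [0.78255]): 1 − (1 − 0.95126)(1 − 0.78255) = 0.989

0.989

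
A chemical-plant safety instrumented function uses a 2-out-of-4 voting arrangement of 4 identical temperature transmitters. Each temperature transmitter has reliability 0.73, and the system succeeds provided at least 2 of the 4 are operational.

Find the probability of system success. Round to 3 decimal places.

0.937

R = Σ_{i=2}^{4} C(4,i) p^i (1−p)^{4−i} with p = 0.73
C(4,2)·0.73^2·0.27^2 = 0.23309
C(4,3)·0.73^3·0.27^1 = 0.42014
C(4,4)·0.73^4·0.27^0 = 0.28398
Sum = 0.937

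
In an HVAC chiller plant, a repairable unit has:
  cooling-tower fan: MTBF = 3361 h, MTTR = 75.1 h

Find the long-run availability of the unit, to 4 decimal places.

A(cooling-tower fan) = MTBF/(MTBF+MTTR) = 3361/(3361+75.1) = 0.9781

0.9781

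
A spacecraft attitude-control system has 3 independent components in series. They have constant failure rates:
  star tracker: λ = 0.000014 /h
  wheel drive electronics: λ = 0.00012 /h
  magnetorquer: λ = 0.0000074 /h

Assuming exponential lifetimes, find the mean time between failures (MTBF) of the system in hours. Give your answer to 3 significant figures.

7070

Series of exponential components: λ_sys = Σ λ_i
λ_sys = 0.000014 + 0.00012 + 0.0000074 = 1.4140e-04 /h
MTBF = 1 / λ_sys = 7070 h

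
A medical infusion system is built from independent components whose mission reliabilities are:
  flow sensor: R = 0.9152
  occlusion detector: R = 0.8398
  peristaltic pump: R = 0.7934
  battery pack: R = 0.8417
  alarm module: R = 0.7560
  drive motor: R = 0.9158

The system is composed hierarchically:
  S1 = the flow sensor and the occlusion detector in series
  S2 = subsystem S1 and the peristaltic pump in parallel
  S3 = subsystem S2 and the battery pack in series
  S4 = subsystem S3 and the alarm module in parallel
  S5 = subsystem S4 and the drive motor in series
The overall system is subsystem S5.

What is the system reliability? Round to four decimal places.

Series (flow sensor and occlusion detector): 0.915200 × 0.839800 = 0.768585
Parallel ([0.768585] and peristaltic pump): 1 − (1 − 0.768585)(1 − 0.793400) = 0.952190
Series ([0.952190] and battery pack): 0.952190 × 0.841700 = 0.801458
Parallel ([0.801458] and alarm module): 1 − (1 − 0.801458)(1 − 0.756000) = 0.951556
Series ([0.951556] and drive motor): 0.951556 × 0.915800 = 0.8714

0.8714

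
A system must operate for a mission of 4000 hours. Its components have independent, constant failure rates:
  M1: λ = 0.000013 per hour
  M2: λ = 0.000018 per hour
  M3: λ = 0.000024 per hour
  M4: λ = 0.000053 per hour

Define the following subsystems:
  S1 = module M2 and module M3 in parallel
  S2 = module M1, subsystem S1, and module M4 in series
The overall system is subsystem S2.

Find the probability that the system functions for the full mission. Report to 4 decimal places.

0.7631

R(M1) = exp(−0.000013 × 4000) = 0.949329
R(M2) = exp(−0.000018 × 4000) = 0.930531
R(M3) = exp(−0.000024 × 4000) = 0.908464
R(M4) = exp(−0.000053 × 4000) = 0.808965
Parallel (M2 and M3): 1 − (1 − 0.930531)(1 − 0.908464) = 0.993641
Series (M1, [0.993641], and M4): 0.949329 × 0.993641 × 0.808965 = 0.7631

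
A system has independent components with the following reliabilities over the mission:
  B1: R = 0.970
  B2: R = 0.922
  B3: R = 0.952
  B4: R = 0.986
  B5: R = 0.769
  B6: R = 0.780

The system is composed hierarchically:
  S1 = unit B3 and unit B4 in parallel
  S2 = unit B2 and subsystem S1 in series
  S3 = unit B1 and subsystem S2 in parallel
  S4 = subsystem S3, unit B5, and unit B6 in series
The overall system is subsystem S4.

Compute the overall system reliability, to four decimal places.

0.5984

Parallel (B3 and B4): 1 − (1 − 0.952000)(1 − 0.986000) = 0.999328
Series (B2 and [0.999328]): 0.922000 × 0.999328 = 0.921380
Parallel (B1 and [0.921380]): 1 − (1 − 0.970000)(1 − 0.921380) = 0.997641
Series ([0.997641], B5, and B6): 0.997641 × 0.769000 × 0.780000 = 0.5984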